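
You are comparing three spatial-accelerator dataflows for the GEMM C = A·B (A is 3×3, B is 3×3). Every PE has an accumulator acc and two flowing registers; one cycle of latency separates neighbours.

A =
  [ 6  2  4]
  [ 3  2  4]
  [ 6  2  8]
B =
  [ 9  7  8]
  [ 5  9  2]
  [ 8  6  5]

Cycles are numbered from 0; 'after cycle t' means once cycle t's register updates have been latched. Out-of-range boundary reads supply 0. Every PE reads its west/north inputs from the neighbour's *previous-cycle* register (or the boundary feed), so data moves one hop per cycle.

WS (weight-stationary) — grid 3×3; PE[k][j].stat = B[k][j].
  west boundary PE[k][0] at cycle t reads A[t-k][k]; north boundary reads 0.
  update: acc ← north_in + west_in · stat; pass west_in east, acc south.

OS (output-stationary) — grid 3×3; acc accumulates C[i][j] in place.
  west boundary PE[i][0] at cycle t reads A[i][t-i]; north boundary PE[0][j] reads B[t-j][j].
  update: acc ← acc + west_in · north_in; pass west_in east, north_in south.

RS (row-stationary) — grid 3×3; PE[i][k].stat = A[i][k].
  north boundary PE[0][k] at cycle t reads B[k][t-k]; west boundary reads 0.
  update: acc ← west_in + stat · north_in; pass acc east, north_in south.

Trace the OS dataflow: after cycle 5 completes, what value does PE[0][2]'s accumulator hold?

PE[0][2].acc = 72

OS (3×3). Following PE[0][2] plus its west/north inputs:
  [0] (0,1) acc=0 (h:0 v:0)
  [0] (0,2) acc=0 (h:0 v:0)
  [1] (0,1) acc=42 (h:6 v:7)
  [1] (0,2) acc=0 (h:0 v:0)
  [2] (0,1) acc=60 (h:2 v:9)
  [2] (0,2) acc=48 (h:6 v:8)
  [3] (0,1) acc=84 (h:4 v:6)
  [3] (0,2) acc=52 (h:2 v:2)
  [4] (0,1) acc=84 (h:0 v:0)
  [4] (0,2) acc=72 (h:4 v:5)
  [5] (0,1) acc=84 (h:0 v:0)
  [5] (0,2) acc=72 (h:0 v:0)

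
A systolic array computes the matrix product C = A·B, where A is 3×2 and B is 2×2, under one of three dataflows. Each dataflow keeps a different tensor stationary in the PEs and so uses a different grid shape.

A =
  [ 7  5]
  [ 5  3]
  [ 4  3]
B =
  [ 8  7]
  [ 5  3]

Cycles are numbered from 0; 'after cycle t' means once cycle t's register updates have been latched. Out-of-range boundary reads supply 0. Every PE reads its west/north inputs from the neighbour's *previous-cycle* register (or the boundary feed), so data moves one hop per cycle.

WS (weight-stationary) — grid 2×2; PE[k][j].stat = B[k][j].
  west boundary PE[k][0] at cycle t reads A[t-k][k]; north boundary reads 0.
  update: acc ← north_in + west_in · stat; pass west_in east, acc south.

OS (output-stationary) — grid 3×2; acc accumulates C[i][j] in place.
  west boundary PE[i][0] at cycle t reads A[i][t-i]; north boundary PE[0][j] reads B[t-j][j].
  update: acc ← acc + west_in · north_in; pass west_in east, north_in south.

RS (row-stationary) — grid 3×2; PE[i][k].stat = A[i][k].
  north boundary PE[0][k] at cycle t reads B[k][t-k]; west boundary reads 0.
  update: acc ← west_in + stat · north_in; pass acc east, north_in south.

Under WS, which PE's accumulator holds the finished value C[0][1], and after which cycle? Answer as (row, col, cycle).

(row, col, cycle) = (1, 1, 2)

WS — PE[1][1] is where C[0][1] collects:
  [0] (1,1) acc=0 (h:0 v:0)
  [1] (1,1) acc=0 (h:0 v:0)
  [2] (1,1) acc=64 (h:5 v:64)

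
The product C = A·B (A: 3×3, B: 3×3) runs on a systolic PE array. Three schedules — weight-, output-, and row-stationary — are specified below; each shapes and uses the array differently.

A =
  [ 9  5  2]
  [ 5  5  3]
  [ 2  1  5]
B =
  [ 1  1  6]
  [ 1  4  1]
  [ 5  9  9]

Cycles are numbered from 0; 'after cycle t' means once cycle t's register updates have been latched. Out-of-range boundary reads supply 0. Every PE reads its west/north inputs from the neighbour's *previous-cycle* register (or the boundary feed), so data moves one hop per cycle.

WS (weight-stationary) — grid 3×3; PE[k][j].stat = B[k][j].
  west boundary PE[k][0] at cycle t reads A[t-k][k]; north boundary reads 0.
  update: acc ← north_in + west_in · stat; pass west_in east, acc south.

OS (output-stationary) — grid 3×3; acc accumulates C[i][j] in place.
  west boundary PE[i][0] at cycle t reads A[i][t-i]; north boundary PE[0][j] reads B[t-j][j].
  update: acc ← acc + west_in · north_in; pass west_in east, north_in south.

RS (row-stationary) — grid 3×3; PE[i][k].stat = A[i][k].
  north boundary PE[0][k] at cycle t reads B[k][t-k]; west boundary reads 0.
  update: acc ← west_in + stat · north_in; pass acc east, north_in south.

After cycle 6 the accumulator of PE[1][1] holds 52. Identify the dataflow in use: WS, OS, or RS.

dataflow = OS

WS (3×3 grid), PE[1][1]:
  cycle 0: PE[1][1] → acc 0, east 0, south 0
  cycle 1: PE[1][1] → acc 0, east 0, south 0
  cycle 2: PE[1][1] → acc 29, east 5, south 29
  cycle 3: PE[1][1] → acc 25, east 5, south 25
  cycle 4: PE[1][1] → acc 6, east 1, south 6
  cycle 5: PE[1][1] → acc 0, east 0, south 0
  cycle 6: PE[1][1] → acc 0, east 0, south 0
OS (3×3 grid), PE[1][1]:
  cycle 0: PE[1][1] → acc 0, east 0, south 0
  cycle 1: PE[1][1] → acc 0, east 0, south 0
  cycle 2: PE[1][1] → acc 5, east 5, south 1
  cycle 3: PE[1][1] → acc 25, east 5, south 4
  cycle 4: PE[1][1] → acc 52, east 3, south 9
  cycle 5: PE[1][1] → acc 52, east 0, south 0
  cycle 6: PE[1][1] → acc 52, east 0, south 0
RS (3×3 grid), PE[1][1]:
  cycle 0: PE[1][1] → acc 0, east 0, south 0
  cycle 1: PE[1][1] → acc 0, east 0, south 0
  cycle 2: PE[1][1] → acc 10, east 10, south 1
  cycle 3: PE[1][1] → acc 25, east 25, south 4
  cycle 4: PE[1][1] → acc 35, east 35, south 1
  cycle 5: PE[1][1] → acc 0, east 0, south 0
  cycle 6: PE[1][1] → acc 0, east 0, south 0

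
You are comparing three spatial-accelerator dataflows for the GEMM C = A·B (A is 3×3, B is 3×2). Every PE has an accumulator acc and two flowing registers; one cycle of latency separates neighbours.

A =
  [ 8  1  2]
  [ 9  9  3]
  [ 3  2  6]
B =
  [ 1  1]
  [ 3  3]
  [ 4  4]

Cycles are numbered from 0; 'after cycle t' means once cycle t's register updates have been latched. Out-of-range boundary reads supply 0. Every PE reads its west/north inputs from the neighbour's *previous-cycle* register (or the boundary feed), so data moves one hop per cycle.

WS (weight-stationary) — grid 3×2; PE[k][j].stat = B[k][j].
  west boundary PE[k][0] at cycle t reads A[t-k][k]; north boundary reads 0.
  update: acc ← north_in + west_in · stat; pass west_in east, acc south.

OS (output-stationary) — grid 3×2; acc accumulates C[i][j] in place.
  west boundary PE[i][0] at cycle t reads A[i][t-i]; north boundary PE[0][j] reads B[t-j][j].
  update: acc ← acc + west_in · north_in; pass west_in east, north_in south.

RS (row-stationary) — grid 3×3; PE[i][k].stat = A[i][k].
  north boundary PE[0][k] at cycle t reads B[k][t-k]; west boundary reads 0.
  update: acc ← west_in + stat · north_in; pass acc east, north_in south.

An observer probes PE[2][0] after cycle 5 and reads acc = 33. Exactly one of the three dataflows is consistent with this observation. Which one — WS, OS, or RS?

dataflow = OS

Under WS (3×2), PE[2][0]:
  t=0 PE[2][0]: acc=0 h=0 v=0
  t=1 PE[2][0]: acc=0 h=0 v=0
  t=2 PE[2][0]: acc=19 h=2 v=19
  t=3 PE[2][0]: acc=48 h=3 v=48
  t=4 PE[2][0]: acc=33 h=6 v=33
  t=5 PE[2][0]: acc=0 h=0 v=0
Under OS (3×2), PE[2][0]:
  t=0 PE[2][0]: acc=0 h=0 v=0
  t=1 PE[2][0]: acc=0 h=0 v=0
  t=2 PE[2][0]: acc=3 h=3 v=1
  t=3 PE[2][0]: acc=9 h=2 v=3
  t=4 PE[2][0]: acc=33 h=6 v=4
  t=5 PE[2][0]: acc=33 h=0 v=0
Under RS (3×3), PE[2][0]:
  t=0 PE[2][0]: acc=0 h=0 v=0
  t=1 PE[2][0]: acc=0 h=0 v=0
  t=2 PE[2][0]: acc=3 h=3 v=1
  t=3 PE[2][0]: acc=3 h=3 v=1
  t=4 PE[2][0]: acc=0 h=0 v=0
  t=5 PE[2][0]: acc=0 h=0 v=0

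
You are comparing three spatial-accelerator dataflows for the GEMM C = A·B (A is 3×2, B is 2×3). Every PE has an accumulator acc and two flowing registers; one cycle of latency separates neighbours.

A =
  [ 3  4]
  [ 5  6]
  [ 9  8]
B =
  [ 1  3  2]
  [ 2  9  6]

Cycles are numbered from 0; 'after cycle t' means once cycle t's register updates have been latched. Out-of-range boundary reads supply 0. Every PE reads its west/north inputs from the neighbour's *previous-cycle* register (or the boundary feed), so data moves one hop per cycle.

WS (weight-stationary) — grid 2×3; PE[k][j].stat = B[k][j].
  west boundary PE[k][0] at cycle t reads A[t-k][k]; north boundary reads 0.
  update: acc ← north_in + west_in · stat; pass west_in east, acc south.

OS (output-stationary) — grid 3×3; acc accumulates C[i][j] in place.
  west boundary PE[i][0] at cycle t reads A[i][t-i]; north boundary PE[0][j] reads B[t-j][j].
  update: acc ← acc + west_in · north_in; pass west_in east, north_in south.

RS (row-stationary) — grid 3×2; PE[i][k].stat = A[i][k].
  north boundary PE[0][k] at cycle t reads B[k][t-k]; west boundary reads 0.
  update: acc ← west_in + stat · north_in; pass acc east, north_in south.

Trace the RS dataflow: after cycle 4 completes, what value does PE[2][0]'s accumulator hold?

RS 3×2: PE[2][0] cycle-by-cycle (with neighbour feeds):
  0: (1,0).acc=0  regs=<0,0>
  0: (2,0).acc=0  regs=<0,0>
  1: (1,0).acc=5  regs=<5,1>
  1: (2,0).acc=0  regs=<0,0>
  2: (1,0).acc=15  regs=<15,3>
  2: (2,0).acc=9  regs=<9,1>
  3: (1,0).acc=10  regs=<10,2>
  3: (2,0).acc=27  regs=<27,3>
  4: (1,0).acc=0  regs=<0,0>
  4: (2,0).acc=18  regs=<18,2>

PE[2][0].acc = 18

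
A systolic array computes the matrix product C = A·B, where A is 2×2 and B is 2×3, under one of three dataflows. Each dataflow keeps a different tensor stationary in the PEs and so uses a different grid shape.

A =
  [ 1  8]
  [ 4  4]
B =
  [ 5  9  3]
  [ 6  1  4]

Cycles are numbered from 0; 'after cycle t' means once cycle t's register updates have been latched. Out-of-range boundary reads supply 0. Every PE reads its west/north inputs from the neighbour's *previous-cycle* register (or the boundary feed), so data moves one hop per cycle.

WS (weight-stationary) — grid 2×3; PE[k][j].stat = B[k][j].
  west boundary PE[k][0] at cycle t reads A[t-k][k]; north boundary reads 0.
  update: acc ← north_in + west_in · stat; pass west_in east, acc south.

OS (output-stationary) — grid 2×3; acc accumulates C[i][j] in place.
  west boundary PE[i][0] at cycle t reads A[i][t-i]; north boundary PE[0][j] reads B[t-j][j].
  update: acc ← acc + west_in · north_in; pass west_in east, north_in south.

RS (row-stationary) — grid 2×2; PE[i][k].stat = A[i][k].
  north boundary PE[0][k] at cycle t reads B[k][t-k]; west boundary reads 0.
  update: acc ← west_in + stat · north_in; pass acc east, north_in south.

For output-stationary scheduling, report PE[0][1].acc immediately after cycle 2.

OS on a 2×3 grid — tracing PE[0][1] and its feeders:
  @0  [0,0]  acc 5  |  →1  ↓5
  @0  [0,1]  acc 0  |  →0  ↓0
  @1  [0,0]  acc 53  |  →8  ↓6
  @1  [0,1]  acc 9  |  →1  ↓9
  @2  [0,0]  acc 53  |  →0  ↓0
  @2  [0,1]  acc 17  |  →8  ↓1

PE[0][1].acc = 17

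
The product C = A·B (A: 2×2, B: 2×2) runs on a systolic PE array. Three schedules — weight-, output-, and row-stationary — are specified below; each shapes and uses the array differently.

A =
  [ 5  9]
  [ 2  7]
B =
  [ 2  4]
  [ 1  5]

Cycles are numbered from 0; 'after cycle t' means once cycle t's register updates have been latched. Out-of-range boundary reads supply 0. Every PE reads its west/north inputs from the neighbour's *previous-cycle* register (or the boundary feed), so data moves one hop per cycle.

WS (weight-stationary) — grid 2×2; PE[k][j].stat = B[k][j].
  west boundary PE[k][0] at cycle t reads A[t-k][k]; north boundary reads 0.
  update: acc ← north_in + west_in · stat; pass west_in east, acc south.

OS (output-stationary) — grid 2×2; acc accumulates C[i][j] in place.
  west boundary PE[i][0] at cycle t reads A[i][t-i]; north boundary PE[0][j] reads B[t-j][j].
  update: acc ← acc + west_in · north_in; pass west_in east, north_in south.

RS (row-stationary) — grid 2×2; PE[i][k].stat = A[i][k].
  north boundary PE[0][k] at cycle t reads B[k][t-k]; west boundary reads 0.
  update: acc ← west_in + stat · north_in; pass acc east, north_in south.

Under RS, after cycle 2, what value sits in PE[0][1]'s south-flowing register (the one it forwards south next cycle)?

register = 5

RS 2×2: PE[0][1] cycle-by-cycle (with neighbour feeds):
  cycle 0: PE[0][0] → acc 10, east 10, south 2
  cycle 0: PE[0][1] → acc 0, east 0, south 0
  cycle 1: PE[0][0] → acc 20, east 20, south 4
  cycle 1: PE[0][1] → acc 19, east 19, south 1
  cycle 2: PE[0][0] → acc 0, east 0, south 0
  cycle 2: PE[0][1] → acc 65, east 65, south 5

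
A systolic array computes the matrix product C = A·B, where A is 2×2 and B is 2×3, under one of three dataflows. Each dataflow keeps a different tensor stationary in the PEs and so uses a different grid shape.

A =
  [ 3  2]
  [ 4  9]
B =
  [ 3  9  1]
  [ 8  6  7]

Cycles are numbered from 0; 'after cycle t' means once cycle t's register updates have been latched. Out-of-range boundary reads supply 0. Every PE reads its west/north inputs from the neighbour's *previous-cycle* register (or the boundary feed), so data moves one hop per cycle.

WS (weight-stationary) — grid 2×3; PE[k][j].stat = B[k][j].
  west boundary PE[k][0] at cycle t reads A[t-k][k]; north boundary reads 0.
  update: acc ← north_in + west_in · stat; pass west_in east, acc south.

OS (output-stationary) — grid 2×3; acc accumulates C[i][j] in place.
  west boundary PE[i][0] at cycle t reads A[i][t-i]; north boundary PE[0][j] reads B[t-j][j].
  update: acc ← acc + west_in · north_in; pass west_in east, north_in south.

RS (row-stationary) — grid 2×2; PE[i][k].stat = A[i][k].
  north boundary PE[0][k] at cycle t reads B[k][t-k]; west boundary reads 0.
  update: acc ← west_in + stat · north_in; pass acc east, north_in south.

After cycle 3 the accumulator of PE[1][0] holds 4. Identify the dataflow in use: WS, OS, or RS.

WS (2×3 grid), PE[1][0]:
  0: (1,0).acc=0  regs=<0,0>
  1: (1,0).acc=25  regs=<2,25>
  2: (1,0).acc=84  regs=<9,84>
  3: (1,0).acc=0  regs=<0,0>
OS (2×3 grid), PE[1][0]:
  0: (1,0).acc=0  regs=<0,0>
  1: (1,0).acc=12  regs=<4,3>
  2: (1,0).acc=84  regs=<9,8>
  3: (1,0).acc=84  regs=<0,0>
RS (2×2 grid), PE[1][0]:
  0: (1,0).acc=0  regs=<0,0>
  1: (1,0).acc=12  regs=<12,3>
  2: (1,0).acc=36  regs=<36,9>
  3: (1,0).acc=4  regs=<4,1>

dataflow = RS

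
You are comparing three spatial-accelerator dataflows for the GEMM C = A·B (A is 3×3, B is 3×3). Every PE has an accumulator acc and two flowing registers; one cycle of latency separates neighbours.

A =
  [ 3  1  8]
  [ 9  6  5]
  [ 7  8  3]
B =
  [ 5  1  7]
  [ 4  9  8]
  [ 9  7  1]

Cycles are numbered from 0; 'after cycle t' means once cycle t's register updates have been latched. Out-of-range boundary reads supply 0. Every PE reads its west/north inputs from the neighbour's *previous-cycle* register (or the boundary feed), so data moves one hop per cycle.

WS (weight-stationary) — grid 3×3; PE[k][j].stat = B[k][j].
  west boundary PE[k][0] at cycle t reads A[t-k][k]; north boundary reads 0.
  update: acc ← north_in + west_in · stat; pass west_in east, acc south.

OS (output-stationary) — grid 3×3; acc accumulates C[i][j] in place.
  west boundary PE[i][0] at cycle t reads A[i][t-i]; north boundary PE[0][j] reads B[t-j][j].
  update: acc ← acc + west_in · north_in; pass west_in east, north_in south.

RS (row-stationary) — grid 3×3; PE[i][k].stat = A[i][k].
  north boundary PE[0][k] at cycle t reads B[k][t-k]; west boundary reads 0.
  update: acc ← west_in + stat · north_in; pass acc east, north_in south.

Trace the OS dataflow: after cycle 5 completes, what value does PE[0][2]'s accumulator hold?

PE[0][2].acc = 37

OS (3×3). Following PE[0][2] plus its west/north inputs:
  c0 r0c1: 0 / 0 / 0
  c0 r0c2: 0 / 0 / 0
  c1 r0c1: 3 / 3 / 1
  c1 r0c2: 0 / 0 / 0
  c2 r0c1: 12 / 1 / 9
  c2 r0c2: 21 / 3 / 7
  c3 r0c1: 68 / 8 / 7
  c3 r0c2: 29 / 1 / 8
  c4 r0c1: 68 / 0 / 0
  c4 r0c2: 37 / 8 / 1
  c5 r0c1: 68 / 0 / 0
  c5 r0c2: 37 / 0 / 0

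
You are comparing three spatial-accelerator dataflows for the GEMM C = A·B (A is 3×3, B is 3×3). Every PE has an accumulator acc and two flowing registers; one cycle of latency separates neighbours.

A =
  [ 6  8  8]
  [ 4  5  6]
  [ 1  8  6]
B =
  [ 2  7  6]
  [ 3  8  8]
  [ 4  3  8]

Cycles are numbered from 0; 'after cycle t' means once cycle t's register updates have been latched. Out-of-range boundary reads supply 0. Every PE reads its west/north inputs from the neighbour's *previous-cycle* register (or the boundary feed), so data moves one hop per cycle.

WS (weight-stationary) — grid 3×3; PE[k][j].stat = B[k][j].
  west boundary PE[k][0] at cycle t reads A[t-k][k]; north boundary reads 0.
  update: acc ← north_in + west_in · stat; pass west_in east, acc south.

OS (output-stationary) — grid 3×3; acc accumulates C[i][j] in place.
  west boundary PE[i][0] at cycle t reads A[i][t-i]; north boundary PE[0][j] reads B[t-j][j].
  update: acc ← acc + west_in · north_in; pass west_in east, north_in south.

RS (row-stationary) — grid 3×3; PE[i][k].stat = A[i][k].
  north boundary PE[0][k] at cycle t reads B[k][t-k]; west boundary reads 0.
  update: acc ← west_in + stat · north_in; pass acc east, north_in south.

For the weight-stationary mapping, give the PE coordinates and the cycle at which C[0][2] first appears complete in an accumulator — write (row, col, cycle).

(row, col, cycle) = (2, 2, 4)

WS — PE[2][2] is where C[0][2] collects:
  @0  [2,2]  acc 0  |  →0  ↓0
  @1  [2,2]  acc 0  |  →0  ↓0
  @2  [2,2]  acc 0  |  →0  ↓0
  @3  [2,2]  acc 0  |  →0  ↓0
  @4  [2,2]  acc 164  |  →8  ↓164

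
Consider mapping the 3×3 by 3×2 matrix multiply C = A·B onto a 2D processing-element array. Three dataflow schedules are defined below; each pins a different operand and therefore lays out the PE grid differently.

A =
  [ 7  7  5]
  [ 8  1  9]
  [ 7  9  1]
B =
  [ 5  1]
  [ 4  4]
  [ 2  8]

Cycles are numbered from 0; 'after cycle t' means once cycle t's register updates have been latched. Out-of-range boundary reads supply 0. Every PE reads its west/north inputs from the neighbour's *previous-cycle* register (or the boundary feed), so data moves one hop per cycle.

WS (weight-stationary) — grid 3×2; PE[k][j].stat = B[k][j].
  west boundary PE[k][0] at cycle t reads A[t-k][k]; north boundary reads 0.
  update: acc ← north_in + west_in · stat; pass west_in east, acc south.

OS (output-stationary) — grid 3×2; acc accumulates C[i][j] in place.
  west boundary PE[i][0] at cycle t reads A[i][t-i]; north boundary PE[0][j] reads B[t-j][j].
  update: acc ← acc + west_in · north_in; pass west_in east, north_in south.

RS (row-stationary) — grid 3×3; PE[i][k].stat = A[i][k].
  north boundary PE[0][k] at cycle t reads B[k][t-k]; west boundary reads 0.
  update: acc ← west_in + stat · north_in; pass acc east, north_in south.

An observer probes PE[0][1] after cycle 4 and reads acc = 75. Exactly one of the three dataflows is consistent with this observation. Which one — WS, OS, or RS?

dataflow = OS

Under WS (3×2), PE[0][1]:
  c0 r0c1: 0 / 0 / 0
  c1 r0c1: 7 / 7 / 7
  c2 r0c1: 8 / 8 / 8
  c3 r0c1: 7 / 7 / 7
  c4 r0c1: 0 / 0 / 0
Under OS (3×2), PE[0][1]:
  c0 r0c1: 0 / 0 / 0
  c1 r0c1: 7 / 7 / 1
  c2 r0c1: 35 / 7 / 4
  c3 r0c1: 75 / 5 / 8
  c4 r0c1: 75 / 0 / 0
Under RS (3×3), PE[0][1]:
  c0 r0c1: 0 / 0 / 0
  c1 r0c1: 63 / 63 / 4
  c2 r0c1: 35 / 35 / 4
  c3 r0c1: 0 / 0 / 0
  c4 r0c1: 0 / 0 / 0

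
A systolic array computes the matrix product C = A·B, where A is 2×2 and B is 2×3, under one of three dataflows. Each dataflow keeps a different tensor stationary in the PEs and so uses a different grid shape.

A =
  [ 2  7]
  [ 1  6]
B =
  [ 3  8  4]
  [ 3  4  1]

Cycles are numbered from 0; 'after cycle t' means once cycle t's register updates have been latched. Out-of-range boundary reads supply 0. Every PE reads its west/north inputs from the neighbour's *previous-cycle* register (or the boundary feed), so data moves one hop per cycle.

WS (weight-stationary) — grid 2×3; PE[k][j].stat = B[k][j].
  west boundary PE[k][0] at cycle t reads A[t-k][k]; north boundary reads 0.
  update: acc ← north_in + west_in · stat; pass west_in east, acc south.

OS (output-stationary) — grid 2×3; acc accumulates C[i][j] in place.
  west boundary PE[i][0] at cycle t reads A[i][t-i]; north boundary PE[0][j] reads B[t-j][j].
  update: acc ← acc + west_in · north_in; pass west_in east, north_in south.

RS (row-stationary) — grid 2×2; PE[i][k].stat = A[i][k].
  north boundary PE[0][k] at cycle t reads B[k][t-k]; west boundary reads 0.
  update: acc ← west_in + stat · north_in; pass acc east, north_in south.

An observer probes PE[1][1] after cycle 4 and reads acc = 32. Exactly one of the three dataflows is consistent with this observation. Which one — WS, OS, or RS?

WS (2×3 grid), PE[1][1]:
  t=0 PE[1][1]: acc=0 h=0 v=0
  t=1 PE[1][1]: acc=0 h=0 v=0
  t=2 PE[1][1]: acc=44 h=7 v=44
  t=3 PE[1][1]: acc=32 h=6 v=32
  t=4 PE[1][1]: acc=0 h=0 v=0
OS (2×3 grid), PE[1][1]:
  t=0 PE[1][1]: acc=0 h=0 v=0
  t=1 PE[1][1]: acc=0 h=0 v=0
  t=2 PE[1][1]: acc=8 h=1 v=8
  t=3 PE[1][1]: acc=32 h=6 v=4
  t=4 PE[1][1]: acc=32 h=0 v=0
RS (2×2 grid), PE[1][1]:
  t=0 PE[1][1]: acc=0 h=0 v=0
  t=1 PE[1][1]: acc=0 h=0 v=0
  t=2 PE[1][1]: acc=21 h=21 v=3
  t=3 PE[1][1]: acc=32 h=32 v=4
  t=4 PE[1][1]: acc=10 h=10 v=1

dataflow = OS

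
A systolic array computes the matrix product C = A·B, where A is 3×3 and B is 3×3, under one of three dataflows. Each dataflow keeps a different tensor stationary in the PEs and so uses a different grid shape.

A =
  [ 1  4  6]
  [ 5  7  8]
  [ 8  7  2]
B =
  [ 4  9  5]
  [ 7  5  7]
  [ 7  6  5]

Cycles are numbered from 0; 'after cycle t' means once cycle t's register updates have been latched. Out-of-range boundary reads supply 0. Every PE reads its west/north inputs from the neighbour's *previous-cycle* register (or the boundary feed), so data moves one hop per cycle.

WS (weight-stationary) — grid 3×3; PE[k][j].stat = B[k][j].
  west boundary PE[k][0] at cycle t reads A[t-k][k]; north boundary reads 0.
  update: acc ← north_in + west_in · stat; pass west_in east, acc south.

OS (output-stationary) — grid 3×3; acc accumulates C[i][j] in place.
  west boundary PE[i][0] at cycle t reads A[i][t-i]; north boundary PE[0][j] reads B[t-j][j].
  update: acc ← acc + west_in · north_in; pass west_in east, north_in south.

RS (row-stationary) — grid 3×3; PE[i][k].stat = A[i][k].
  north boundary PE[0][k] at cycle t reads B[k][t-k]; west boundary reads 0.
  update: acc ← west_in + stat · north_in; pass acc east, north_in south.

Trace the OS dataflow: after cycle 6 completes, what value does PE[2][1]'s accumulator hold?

PE[2][1].acc = 119

OS (3×3). Following PE[2][1] plus its west/north inputs:
  0: (1,1).acc=0  regs=<0,0>
  0: (2,0).acc=0  regs=<0,0>
  0: (2,1).acc=0  regs=<0,0>
  1: (1,1).acc=0  regs=<0,0>
  1: (2,0).acc=0  regs=<0,0>
  1: (2,1).acc=0  regs=<0,0>
  2: (1,1).acc=45  regs=<5,9>
  2: (2,0).acc=32  regs=<8,4>
  2: (2,1).acc=0  regs=<0,0>
  3: (1,1).acc=80  regs=<7,5>
  3: (2,0).acc=81  regs=<7,7>
  3: (2,1).acc=72  regs=<8,9>
  4: (1,1).acc=128  regs=<8,6>
  4: (2,0).acc=95  regs=<2,7>
  4: (2,1).acc=107  regs=<7,5>
  5: (1,1).acc=128  regs=<0,0>
  5: (2,0).acc=95  regs=<0,0>
  5: (2,1).acc=119  regs=<2,6>
  6: (1,1).acc=128  regs=<0,0>
  6: (2,0).acc=95  regs=<0,0>
  6: (2,1).acc=119  regs=<0,0>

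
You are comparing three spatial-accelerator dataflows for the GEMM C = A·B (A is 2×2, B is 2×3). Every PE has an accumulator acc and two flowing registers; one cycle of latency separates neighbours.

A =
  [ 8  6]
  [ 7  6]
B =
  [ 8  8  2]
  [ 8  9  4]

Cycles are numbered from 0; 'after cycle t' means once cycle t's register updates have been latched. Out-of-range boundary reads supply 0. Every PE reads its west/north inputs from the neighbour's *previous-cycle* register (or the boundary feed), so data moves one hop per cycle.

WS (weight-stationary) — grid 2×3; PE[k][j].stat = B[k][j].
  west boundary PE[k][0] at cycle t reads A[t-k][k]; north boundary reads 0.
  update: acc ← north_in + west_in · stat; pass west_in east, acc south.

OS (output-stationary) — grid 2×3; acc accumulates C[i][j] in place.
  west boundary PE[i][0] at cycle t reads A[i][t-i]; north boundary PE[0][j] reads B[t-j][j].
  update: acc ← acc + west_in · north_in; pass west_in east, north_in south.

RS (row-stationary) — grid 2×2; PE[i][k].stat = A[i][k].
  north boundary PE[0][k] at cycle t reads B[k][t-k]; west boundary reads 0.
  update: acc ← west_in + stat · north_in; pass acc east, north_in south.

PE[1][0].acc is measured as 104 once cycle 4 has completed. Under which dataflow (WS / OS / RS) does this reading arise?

Under WS (2×3), PE[1][0]:
  0: (1,0).acc=0  regs=<0,0>
  1: (1,0).acc=112  regs=<6,112>
  2: (1,0).acc=104  regs=<6,104>
  3: (1,0).acc=0  regs=<0,0>
  4: (1,0).acc=0  regs=<0,0>
Under OS (2×3), PE[1][0]:
  0: (1,0).acc=0  regs=<0,0>
  1: (1,0).acc=56  regs=<7,8>
  2: (1,0).acc=104  regs=<6,8>
  3: (1,0).acc=104  regs=<0,0>
  4: (1,0).acc=104  regs=<0,0>
Under RS (2×2), PE[1][0]:
  0: (1,0).acc=0  regs=<0,0>
  1: (1,0).acc=56  regs=<56,8>
  2: (1,0).acc=56  regs=<56,8>
  3: (1,0).acc=14  regs=<14,2>
  4: (1,0).acc=0  regs=<0,0>

dataflow = OS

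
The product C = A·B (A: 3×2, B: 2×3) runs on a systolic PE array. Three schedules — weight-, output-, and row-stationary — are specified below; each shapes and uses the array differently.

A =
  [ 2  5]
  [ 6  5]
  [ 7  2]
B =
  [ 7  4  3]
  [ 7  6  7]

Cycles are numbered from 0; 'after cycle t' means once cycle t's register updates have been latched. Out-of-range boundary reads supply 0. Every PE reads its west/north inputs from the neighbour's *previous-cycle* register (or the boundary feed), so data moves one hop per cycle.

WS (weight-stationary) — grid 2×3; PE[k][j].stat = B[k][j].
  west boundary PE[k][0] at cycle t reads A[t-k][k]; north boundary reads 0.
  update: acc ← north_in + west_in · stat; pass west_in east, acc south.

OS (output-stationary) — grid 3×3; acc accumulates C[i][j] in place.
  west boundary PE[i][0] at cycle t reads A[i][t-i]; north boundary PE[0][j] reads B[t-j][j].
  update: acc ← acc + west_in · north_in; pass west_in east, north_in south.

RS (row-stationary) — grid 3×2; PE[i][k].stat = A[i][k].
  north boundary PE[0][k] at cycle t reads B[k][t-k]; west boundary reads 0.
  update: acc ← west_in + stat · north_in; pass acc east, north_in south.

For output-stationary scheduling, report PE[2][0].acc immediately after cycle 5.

PE[2][0].acc = 63

OS 3×3: PE[2][0] cycle-by-cycle (with neighbour feeds):
  @0  [1,0]  acc 0  |  →0  ↓0
  @0  [2,0]  acc 0  |  →0  ↓0
  @1  [1,0]  acc 42  |  →6  ↓7
  @1  [2,0]  acc 0  |  →0  ↓0
  @2  [1,0]  acc 77  |  →5  ↓7
  @2  [2,0]  acc 49  |  →7  ↓7
  @3  [1,0]  acc 77  |  →0  ↓0
  @3  [2,0]  acc 63  |  →2  ↓7
  @4  [1,0]  acc 77  |  →0  ↓0
  @4  [2,0]  acc 63  |  →0  ↓0
  @5  [1,0]  acc 77  |  →0  ↓0
  @5  [2,0]  acc 63  |  →0  ↓0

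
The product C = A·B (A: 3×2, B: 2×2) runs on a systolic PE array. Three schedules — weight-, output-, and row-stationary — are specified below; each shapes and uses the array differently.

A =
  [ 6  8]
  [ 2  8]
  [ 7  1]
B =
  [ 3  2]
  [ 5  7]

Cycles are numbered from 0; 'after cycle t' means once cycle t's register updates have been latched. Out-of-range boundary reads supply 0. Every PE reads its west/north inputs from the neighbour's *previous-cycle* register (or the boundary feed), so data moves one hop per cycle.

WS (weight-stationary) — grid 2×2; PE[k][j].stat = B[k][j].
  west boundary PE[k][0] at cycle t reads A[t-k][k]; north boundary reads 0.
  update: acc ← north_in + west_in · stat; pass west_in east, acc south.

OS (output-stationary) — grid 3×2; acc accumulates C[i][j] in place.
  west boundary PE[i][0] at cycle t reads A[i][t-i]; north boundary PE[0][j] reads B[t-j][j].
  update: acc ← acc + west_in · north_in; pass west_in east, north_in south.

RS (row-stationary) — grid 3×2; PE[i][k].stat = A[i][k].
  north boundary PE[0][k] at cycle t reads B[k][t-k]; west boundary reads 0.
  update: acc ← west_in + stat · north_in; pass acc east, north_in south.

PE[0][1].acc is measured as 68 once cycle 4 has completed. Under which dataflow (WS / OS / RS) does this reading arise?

— WS: 2×2; PE[0][1] trace:
  @0  [0,1]  acc 0  |  →0  ↓0
  @1  [0,1]  acc 12  |  →6  ↓12
  @2  [0,1]  acc 4  |  →2  ↓4
  @3  [0,1]  acc 14  |  →7  ↓14
  @4  [0,1]  acc 0  |  →0  ↓0
— OS: 3×2; PE[0][1] trace:
  @0  [0,1]  acc 0  |  →0  ↓0
  @1  [0,1]  acc 12  |  →6  ↓2
  @2  [0,1]  acc 68  |  →8  ↓7
  @3  [0,1]  acc 68  |  →0  ↓0
  @4  [0,1]  acc 68  |  →0  ↓0
— RS: 3×2; PE[0][1] trace:
  @0  [0,1]  acc 0  |  →0  ↓0
  @1  [0,1]  acc 58  |  →58  ↓5
  @2  [0,1]  acc 68  |  →68  ↓7
  @3  [0,1]  acc 0  |  →0  ↓0
  @4  [0,1]  acc 0  |  →0  ↓0

dataflow = OS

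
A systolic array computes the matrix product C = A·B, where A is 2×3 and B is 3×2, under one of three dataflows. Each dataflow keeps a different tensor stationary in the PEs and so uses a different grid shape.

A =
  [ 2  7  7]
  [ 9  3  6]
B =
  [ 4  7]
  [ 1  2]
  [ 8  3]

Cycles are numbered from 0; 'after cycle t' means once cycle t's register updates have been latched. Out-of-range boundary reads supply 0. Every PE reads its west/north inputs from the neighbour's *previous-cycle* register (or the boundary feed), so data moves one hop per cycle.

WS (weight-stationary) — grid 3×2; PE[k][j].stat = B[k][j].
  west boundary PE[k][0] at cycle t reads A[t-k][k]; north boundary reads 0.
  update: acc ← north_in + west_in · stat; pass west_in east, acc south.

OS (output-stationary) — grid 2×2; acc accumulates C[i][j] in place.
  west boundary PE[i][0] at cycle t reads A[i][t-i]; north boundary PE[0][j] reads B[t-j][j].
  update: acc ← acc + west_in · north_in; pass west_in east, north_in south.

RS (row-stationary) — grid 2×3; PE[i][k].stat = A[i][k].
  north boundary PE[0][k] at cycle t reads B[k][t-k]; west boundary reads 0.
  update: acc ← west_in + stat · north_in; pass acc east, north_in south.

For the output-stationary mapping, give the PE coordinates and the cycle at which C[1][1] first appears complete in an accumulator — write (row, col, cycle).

(row, col, cycle) = (1, 1, 4)

Under OS, C[1][1] lands at PE[1][1]:
  t=0 PE[1][1]: acc=0 h=0 v=0
  t=1 PE[1][1]: acc=0 h=0 v=0
  t=2 PE[1][1]: acc=63 h=9 v=7
  t=3 PE[1][1]: acc=69 h=3 v=2
  t=4 PE[1][1]: acc=87 h=6 v=3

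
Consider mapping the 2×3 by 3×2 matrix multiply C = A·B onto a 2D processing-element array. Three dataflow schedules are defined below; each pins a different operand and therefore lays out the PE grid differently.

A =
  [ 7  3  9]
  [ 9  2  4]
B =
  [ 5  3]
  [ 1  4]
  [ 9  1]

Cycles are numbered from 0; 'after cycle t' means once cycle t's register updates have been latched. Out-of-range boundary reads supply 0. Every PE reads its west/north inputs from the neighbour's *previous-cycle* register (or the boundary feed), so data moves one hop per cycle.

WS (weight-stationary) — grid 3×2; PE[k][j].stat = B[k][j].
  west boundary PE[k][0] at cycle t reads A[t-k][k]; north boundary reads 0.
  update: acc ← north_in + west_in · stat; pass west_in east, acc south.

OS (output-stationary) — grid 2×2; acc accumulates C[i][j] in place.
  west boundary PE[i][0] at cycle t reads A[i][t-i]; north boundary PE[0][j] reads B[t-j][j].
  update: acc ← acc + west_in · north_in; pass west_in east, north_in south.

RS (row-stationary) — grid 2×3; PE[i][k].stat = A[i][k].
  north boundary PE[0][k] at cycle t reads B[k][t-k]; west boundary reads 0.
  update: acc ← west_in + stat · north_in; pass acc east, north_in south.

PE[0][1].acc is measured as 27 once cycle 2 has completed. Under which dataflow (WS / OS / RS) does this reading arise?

dataflow = WS

— WS: 3×2; PE[0][1] trace:
  @0  [0,1]  acc 0  |  →0  ↓0
  @1  [0,1]  acc 21  |  →7  ↓21
  @2  [0,1]  acc 27  |  →9  ↓27
— OS: 2×2; PE[0][1] trace:
  @0  [0,1]  acc 0  |  →0  ↓0
  @1  [0,1]  acc 21  |  →7  ↓3
  @2  [0,1]  acc 33  |  →3  ↓4
— RS: 2×3; PE[0][1] trace:
  @0  [0,1]  acc 0  |  →0  ↓0
  @1  [0,1]  acc 38  |  →38  ↓1
  @2  [0,1]  acc 33  |  →33  ↓4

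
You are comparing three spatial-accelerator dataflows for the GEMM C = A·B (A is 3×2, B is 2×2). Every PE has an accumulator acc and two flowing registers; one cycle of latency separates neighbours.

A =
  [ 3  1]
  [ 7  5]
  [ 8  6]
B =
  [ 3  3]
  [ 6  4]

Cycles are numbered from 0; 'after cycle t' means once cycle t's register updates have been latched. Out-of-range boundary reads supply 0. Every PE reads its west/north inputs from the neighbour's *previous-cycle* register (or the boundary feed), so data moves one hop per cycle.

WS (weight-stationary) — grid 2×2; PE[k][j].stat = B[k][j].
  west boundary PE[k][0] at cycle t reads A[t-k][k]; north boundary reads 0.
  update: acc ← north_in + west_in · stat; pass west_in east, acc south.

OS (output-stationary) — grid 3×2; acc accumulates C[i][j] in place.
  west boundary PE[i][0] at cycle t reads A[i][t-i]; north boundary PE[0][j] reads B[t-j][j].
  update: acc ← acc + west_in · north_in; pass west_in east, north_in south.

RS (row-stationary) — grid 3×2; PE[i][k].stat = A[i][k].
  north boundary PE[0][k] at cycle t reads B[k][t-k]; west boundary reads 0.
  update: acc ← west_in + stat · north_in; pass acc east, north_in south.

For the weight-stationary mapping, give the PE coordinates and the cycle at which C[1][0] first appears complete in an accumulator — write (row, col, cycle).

WS — PE[1][0] is where C[1][0] collects:
  after 0 — PE[1][0] acc=0, pass-E 0, pass-S 0
  after 1 — PE[1][0] acc=15, pass-E 1, pass-S 15
  after 2 — PE[1][0] acc=51, pass-E 5, pass-S 51

(row, col, cycle) = (1, 0, 2)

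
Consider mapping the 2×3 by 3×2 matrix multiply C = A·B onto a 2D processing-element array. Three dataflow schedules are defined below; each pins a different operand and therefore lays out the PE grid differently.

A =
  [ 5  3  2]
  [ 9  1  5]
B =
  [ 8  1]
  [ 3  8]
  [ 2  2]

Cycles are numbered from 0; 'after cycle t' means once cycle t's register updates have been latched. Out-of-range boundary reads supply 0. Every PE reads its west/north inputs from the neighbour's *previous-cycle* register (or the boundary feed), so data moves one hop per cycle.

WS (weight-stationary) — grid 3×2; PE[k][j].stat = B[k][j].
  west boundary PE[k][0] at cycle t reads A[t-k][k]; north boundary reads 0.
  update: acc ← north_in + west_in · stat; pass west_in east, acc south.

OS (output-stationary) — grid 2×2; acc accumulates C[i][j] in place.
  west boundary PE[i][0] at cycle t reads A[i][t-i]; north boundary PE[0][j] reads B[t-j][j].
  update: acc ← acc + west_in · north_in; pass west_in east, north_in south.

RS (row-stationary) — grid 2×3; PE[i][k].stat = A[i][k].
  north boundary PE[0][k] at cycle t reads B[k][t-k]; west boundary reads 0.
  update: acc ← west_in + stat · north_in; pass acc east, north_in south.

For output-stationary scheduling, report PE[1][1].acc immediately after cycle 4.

PE[1][1].acc = 27

OS 2×2: PE[1][1] cycle-by-cycle (with neighbour feeds):
  [0] (0,1) acc=0 (h:0 v:0)
  [0] (1,0) acc=0 (h:0 v:0)
  [0] (1,1) acc=0 (h:0 v:0)
  [1] (0,1) acc=5 (h:5 v:1)
  [1] (1,0) acc=72 (h:9 v:8)
  [1] (1,1) acc=0 (h:0 v:0)
  [2] (0,1) acc=29 (h:3 v:8)
  [2] (1,0) acc=75 (h:1 v:3)
  [2] (1,1) acc=9 (h:9 v:1)
  [3] (0,1) acc=33 (h:2 v:2)
  [3] (1,0) acc=85 (h:5 v:2)
  [3] (1,1) acc=17 (h:1 v:8)
  [4] (0,1) acc=33 (h:0 v:0)
  [4] (1,0) acc=85 (h:0 v:0)
  [4] (1,1) acc=27 (h:5 v:2)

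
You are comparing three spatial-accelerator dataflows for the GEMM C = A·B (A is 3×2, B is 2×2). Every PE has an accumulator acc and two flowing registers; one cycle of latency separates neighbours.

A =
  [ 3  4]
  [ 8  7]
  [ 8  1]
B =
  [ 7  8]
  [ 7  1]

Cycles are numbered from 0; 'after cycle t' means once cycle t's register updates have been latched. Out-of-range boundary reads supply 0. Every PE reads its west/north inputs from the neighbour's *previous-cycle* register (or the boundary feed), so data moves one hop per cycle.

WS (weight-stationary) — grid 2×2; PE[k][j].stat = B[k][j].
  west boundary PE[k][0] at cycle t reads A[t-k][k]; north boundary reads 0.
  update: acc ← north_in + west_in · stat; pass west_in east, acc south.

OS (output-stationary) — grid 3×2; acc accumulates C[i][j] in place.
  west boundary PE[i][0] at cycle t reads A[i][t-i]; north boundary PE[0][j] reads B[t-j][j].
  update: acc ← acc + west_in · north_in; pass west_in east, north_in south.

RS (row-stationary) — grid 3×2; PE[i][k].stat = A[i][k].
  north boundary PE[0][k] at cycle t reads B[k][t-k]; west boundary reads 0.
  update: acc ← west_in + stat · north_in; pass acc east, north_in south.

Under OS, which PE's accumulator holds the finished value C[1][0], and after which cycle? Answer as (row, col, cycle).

(row, col, cycle) = (1, 0, 2)

OS: C[1][0] accumulates in PE[1][0]:
  0: (1,0).acc=0  regs=<0,0>
  1: (1,0).acc=56  regs=<8,7>
  2: (1,0).acc=105  regs=<7,7>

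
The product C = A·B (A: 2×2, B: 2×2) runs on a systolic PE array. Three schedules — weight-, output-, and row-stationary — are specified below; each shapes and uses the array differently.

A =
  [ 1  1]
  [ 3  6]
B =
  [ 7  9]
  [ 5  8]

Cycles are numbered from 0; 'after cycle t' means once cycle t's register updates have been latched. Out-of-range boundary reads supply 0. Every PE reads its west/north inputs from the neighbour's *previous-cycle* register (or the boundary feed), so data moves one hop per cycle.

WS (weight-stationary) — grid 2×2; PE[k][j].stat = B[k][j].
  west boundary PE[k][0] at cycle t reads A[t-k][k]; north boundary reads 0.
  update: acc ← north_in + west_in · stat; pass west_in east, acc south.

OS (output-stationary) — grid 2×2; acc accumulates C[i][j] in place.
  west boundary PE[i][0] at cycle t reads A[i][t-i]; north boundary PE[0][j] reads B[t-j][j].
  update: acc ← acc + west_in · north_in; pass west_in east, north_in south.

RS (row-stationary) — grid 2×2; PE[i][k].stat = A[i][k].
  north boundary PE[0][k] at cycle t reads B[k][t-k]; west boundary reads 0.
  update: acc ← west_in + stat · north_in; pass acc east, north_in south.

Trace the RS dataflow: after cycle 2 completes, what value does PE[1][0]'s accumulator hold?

PE[1][0].acc = 27

RS (2×2). Following PE[1][0] plus its west/north inputs:
  0: (0,0).acc=7  regs=<7,7>
  0: (1,0).acc=0  regs=<0,0>
  1: (0,0).acc=9  regs=<9,9>
  1: (1,0).acc=21  regs=<21,7>
  2: (0,0).acc=0  regs=<0,0>
  2: (1,0).acc=27  regs=<27,9>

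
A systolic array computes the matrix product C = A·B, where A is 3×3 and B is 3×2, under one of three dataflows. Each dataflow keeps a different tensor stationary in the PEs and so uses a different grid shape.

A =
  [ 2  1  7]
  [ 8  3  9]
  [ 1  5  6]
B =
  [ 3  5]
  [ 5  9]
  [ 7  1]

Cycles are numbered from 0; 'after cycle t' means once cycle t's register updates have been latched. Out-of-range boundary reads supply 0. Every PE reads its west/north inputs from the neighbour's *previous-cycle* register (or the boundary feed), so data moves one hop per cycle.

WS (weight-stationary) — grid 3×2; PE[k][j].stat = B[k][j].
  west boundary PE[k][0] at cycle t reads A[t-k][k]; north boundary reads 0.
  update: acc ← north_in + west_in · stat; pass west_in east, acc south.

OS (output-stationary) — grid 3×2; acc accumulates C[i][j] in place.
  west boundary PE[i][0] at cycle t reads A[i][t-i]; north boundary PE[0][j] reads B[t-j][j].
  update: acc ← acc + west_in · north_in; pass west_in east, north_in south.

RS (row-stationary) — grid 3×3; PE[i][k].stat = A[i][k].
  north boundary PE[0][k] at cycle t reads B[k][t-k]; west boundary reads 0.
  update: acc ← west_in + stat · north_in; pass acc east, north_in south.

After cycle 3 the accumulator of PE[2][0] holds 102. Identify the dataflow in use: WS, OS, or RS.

dataflow = WS

WS [3×2] PE[2][0] across cycles:
  [0] (2,0) acc=0 (h:0 v:0)
  [1] (2,0) acc=0 (h:0 v:0)
  [2] (2,0) acc=60 (h:7 v:60)
  [3] (2,0) acc=102 (h:9 v:102)
OS [3×2] PE[2][0] across cycles:
  [0] (2,0) acc=0 (h:0 v:0)
  [1] (2,0) acc=0 (h:0 v:0)
  [2] (2,0) acc=3 (h:1 v:3)
  [3] (2,0) acc=28 (h:5 v:5)
RS [3×3] PE[2][0] across cycles:
  [0] (2,0) acc=0 (h:0 v:0)
  [1] (2,0) acc=0 (h:0 v:0)
  [2] (2,0) acc=3 (h:3 v:3)
  [3] (2,0) acc=5 (h:5 v:5)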